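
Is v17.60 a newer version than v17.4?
Yes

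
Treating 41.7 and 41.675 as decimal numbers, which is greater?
41.7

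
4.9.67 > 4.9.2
True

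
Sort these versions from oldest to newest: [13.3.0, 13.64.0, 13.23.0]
[13.3.0, 13.23.0, 13.64.0]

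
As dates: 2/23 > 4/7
False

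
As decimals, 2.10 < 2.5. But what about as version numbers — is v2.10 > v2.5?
True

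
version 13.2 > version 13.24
False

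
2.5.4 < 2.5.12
True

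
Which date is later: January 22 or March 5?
March 5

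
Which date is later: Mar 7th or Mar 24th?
Mar 24th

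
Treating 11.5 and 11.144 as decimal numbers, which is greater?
11.5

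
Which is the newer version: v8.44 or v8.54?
v8.54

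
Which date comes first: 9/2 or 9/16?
9/2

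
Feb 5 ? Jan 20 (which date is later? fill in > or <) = >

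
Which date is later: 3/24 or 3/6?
3/24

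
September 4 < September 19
True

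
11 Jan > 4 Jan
True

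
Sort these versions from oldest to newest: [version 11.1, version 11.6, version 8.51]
[version 8.51, version 11.1, version 11.6]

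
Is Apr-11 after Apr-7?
Yes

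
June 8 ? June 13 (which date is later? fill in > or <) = <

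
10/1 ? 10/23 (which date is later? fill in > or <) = <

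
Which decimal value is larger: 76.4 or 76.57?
76.57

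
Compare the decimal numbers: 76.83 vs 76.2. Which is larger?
76.83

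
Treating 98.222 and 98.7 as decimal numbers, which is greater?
98.7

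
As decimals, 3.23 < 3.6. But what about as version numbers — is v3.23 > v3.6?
True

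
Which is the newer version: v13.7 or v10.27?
v13.7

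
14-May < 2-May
False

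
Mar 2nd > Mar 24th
False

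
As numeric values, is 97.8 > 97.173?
True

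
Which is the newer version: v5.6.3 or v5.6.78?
v5.6.78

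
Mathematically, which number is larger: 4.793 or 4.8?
4.8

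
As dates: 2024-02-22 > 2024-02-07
True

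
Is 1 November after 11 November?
No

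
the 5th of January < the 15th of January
True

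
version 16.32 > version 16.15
True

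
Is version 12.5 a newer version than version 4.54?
Yes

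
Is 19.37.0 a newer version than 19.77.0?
No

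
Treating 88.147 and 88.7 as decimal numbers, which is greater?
88.7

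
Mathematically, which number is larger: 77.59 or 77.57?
77.59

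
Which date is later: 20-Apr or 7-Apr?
20-Apr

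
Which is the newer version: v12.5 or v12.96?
v12.96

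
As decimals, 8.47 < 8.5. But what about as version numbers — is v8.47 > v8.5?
True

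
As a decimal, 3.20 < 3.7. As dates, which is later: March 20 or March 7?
March 20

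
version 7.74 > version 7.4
True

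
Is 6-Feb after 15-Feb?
No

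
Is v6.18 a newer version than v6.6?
Yes. Version numbers are compared segment by segment as integers, not as decimals: minor version 18 > 6, so v6.18 > v6.6 (even though the decimal 6.18 < 6.6).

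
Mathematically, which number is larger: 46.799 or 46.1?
46.799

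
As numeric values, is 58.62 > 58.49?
True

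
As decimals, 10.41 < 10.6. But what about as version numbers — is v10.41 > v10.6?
True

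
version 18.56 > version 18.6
True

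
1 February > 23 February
False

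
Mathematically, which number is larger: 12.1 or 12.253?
12.253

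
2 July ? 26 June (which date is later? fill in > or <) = >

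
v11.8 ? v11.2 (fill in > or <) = >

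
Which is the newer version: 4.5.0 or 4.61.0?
4.61.0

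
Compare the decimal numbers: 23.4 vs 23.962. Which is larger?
23.962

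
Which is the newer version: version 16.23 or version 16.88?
version 16.88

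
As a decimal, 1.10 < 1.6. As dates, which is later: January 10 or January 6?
January 10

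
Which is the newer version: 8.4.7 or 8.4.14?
8.4.14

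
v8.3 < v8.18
True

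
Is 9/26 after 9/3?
Yes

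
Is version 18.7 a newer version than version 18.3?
Yes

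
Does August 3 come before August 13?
Yes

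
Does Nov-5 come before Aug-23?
No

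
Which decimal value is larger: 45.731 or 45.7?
45.731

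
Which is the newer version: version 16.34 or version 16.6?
version 16.34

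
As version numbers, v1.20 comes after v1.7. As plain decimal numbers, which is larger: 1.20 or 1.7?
1.7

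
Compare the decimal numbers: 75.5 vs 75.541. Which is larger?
75.541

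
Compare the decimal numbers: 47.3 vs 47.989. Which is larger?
47.989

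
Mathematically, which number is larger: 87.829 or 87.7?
87.829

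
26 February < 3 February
False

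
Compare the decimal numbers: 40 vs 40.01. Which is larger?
40.01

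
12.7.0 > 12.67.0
False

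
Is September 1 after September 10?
No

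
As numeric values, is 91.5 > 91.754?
False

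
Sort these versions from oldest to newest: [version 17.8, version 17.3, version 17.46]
[version 17.3, version 17.8, version 17.46]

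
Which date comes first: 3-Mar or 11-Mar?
3-Mar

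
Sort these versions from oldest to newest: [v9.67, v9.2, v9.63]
[v9.2, v9.63, v9.67]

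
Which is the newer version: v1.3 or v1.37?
v1.37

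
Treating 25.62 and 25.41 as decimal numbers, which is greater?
25.62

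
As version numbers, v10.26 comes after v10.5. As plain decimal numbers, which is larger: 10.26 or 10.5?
10.5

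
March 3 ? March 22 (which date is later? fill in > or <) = <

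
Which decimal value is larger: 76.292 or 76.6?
76.6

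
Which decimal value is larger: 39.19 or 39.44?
39.44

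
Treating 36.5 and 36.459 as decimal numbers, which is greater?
36.5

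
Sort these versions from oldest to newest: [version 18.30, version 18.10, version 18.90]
[version 18.10, version 18.30, version 18.90]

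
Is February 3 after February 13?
No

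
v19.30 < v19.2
False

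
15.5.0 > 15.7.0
False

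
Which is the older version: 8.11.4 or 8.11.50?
8.11.4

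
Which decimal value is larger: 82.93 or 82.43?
82.93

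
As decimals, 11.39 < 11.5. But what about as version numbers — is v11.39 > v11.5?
True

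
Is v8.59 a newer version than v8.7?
Yes. Version numbers are compared segment by segment as integers, not as decimals: minor version 59 > 7, so v8.59 > v8.7 (even though the decimal 8.59 < 8.7).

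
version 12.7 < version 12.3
False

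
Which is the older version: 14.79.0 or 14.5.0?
14.5.0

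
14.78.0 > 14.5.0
True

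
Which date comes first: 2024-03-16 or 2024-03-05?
2024-03-05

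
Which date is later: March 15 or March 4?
March 15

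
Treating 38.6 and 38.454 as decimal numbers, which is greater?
38.6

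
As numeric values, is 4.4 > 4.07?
True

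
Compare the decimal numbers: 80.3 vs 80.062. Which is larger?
80.3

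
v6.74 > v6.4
True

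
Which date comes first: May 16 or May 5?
May 5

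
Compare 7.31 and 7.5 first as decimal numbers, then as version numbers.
As decimals: 7.31 < 7.5. As versions: v7.31 > v7.5 (minor version 31 > 5).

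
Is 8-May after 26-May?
No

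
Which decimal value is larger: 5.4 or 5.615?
5.615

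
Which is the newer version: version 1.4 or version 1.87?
version 1.87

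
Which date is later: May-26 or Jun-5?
Jun-5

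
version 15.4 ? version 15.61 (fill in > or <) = <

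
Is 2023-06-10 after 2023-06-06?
Yes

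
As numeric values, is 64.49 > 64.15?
True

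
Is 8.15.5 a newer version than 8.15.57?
No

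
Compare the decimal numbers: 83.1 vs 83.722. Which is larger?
83.722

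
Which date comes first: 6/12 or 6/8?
6/8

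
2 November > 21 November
False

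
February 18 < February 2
False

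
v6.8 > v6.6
True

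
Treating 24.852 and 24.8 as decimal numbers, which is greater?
24.852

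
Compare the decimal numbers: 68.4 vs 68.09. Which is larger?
68.4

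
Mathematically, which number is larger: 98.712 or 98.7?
98.712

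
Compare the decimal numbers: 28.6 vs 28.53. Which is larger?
28.6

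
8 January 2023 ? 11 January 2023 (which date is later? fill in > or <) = <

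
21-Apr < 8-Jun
True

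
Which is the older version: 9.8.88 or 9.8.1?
9.8.1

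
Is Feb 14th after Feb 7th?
Yes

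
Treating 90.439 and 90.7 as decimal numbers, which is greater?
90.7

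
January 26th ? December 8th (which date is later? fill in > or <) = <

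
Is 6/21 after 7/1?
No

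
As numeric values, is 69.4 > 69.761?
False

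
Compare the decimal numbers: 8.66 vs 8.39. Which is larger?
8.66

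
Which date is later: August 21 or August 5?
August 21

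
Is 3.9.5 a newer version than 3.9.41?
No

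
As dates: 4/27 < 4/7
False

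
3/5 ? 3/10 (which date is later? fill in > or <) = <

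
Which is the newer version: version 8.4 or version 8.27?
version 8.27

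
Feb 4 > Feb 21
False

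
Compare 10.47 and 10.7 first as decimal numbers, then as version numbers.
As decimals: 10.47 < 10.7. As versions: v10.47 > v10.7 (minor version 47 > 7).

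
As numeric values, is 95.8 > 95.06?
True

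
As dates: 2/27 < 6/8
True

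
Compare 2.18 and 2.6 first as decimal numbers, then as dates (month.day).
As decimals: 2.18 < 2.6. As dates: 2/18 is later than 2/6 (day 18 > day 6).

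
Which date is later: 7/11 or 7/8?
7/11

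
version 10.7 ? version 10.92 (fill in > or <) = <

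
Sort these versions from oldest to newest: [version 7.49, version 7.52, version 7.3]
[version 7.3, version 7.49, version 7.52]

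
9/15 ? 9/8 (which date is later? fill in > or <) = >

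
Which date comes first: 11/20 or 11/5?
11/5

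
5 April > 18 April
False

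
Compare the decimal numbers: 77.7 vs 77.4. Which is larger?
77.7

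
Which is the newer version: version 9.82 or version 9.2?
version 9.82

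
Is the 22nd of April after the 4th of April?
Yes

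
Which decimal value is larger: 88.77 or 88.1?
88.77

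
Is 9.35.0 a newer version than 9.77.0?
No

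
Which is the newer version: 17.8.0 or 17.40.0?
17.40.0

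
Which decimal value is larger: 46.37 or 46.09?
46.37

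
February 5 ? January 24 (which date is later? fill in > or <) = >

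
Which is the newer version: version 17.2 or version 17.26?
version 17.26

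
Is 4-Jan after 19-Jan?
No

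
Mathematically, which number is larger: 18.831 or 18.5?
18.831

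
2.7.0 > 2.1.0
True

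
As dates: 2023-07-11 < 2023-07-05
False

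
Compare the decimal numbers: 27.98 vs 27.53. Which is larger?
27.98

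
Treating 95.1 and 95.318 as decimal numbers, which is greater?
95.318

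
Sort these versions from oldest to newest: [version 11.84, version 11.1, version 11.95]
[version 11.1, version 11.84, version 11.95]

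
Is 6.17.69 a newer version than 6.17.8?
Yes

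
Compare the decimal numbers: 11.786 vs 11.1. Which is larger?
11.786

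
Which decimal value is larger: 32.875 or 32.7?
32.875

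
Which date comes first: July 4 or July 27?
July 4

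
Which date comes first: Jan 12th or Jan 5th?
Jan 5th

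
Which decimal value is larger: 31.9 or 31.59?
31.9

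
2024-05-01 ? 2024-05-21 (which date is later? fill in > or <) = <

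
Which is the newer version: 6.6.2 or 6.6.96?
6.6.96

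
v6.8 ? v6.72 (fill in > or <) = <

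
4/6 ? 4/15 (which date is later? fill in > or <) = <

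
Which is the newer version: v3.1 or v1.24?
v3.1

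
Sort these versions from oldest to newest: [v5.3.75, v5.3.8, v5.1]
[v5.1, v5.3.8, v5.3.75]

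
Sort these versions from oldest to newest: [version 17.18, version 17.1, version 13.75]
[version 13.75, version 17.1, version 17.18]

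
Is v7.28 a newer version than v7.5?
Yes. Version numbers are compared segment by segment as integers, not as decimals: minor version 28 > 5, so v7.28 > v7.5 (even though the decimal 7.28 < 7.5).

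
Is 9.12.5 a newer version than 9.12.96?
No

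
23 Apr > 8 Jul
False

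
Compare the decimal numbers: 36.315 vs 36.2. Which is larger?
36.315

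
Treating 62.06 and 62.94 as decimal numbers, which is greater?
62.94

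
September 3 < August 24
False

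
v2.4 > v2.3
True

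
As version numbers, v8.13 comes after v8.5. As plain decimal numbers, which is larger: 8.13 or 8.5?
8.5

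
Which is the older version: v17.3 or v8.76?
v8.76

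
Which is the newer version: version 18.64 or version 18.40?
version 18.64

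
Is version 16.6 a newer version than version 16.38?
No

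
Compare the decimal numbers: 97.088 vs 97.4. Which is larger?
97.4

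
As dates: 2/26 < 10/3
True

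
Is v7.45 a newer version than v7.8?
Yes. Version numbers are compared segment by segment as integers, not as decimals: minor version 45 > 8, so v7.45 > v7.8 (even though the decimal 7.45 < 7.8).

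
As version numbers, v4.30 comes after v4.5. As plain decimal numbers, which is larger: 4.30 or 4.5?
4.5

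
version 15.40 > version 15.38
True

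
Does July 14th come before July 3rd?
No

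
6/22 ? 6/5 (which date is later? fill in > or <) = >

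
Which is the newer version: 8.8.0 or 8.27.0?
8.27.0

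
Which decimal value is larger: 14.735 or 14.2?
14.735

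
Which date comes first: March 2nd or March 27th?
March 2nd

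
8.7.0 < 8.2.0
False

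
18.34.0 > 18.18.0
True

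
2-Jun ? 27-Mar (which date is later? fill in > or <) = >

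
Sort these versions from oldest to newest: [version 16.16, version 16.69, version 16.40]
[version 16.16, version 16.40, version 16.69]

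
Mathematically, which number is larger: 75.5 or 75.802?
75.802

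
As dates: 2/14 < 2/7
False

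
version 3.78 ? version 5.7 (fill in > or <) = <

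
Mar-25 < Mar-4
False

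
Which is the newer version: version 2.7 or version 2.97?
version 2.97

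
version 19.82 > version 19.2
True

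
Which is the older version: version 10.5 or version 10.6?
version 10.5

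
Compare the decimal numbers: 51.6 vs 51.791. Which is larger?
51.791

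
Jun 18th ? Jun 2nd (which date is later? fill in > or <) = >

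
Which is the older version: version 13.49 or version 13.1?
version 13.1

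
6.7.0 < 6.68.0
True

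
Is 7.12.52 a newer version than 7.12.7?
Yes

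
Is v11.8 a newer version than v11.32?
No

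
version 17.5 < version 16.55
False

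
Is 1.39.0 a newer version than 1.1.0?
Yes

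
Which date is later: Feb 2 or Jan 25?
Feb 2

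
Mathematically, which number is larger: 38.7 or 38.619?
38.7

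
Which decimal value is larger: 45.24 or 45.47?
45.47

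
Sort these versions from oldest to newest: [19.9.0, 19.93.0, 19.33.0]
[19.9.0, 19.33.0, 19.93.0]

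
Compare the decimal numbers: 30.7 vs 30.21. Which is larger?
30.7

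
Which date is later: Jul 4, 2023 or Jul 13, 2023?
Jul 13, 2023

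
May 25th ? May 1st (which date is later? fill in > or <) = >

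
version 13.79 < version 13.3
False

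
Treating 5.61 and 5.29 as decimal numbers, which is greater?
5.61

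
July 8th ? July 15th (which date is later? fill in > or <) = <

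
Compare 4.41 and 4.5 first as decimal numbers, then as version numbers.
As decimals: 4.41 < 4.5. As versions: v4.41 > v4.5 (minor version 41 > 5).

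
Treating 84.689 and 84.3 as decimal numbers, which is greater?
84.689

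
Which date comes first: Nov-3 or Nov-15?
Nov-3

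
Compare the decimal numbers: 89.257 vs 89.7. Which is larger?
89.7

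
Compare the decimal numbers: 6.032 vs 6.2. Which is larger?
6.2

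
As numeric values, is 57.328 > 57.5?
False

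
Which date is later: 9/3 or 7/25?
9/3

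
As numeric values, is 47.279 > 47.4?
False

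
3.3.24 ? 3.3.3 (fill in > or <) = >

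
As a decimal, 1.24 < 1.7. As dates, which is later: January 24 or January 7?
January 24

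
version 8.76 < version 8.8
False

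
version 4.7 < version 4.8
True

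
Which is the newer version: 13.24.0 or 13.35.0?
13.35.0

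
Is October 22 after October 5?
Yes. Day 22 comes after day 5 in October — this is a date comparison, not a decimal one (the decimal 10.22 would be smaller than 10.5).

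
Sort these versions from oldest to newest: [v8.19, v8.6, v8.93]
[v8.6, v8.19, v8.93]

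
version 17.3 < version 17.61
True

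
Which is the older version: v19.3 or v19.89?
v19.3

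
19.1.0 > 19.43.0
False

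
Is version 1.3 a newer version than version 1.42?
No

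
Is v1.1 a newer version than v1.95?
No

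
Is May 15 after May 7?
Yes. Day 15 comes after day 7 in May — this is a date comparison, not a decimal one (the decimal 5.15 would be smaller than 5.7).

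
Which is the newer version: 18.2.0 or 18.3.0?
18.3.0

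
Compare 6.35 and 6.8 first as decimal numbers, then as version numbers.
As decimals: 6.35 < 6.8. As versions: v6.35 > v6.8 (minor version 35 > 8).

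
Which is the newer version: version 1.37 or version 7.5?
version 7.5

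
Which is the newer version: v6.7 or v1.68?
v6.7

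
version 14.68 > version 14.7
True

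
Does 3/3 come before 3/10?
Yes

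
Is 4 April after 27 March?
Yes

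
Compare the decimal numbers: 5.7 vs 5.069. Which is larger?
5.7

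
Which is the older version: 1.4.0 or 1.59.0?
1.4.0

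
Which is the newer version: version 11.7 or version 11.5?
version 11.7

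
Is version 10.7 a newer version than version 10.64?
No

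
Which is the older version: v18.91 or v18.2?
v18.2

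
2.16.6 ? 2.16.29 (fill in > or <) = <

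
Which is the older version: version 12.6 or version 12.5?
version 12.5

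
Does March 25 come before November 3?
Yes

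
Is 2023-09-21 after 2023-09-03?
Yes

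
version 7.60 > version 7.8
True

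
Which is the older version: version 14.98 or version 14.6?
version 14.6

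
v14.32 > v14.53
False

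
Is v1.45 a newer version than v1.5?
Yes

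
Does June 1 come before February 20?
No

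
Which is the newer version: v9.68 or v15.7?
v15.7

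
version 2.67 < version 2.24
False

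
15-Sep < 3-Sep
False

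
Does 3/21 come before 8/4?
Yes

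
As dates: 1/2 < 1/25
True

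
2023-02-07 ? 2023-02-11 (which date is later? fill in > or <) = <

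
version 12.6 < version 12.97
True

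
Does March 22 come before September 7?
Yes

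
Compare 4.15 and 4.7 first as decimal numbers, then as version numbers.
As decimals: 4.15 < 4.7. As versions: v4.15 > v4.7 (minor version 15 > 7).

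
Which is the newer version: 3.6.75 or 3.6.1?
3.6.75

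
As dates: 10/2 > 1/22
True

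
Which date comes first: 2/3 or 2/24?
2/3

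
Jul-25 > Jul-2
True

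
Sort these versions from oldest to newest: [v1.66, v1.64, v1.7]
[v1.7, v1.64, v1.66]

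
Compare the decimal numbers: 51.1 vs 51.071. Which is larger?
51.1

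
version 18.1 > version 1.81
True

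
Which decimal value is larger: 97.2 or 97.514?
97.514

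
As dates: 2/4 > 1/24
True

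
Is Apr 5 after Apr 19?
No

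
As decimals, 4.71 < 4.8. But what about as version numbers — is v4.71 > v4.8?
True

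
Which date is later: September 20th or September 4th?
September 20th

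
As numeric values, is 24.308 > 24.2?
True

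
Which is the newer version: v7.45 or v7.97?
v7.97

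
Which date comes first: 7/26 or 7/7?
7/7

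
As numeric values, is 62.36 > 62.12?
True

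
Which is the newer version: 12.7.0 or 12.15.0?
12.15.0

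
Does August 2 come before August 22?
Yes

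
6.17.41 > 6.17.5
True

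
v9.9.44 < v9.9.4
False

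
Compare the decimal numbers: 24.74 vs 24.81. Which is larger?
24.81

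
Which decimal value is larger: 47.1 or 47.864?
47.864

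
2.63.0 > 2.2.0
True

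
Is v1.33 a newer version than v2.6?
No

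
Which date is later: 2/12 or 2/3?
2/12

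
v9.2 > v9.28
False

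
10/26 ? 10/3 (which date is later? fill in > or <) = >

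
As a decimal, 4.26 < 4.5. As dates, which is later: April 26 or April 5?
April 26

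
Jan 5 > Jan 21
False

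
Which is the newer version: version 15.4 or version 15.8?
version 15.8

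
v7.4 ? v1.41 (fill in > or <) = >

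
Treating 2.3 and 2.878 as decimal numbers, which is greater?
2.878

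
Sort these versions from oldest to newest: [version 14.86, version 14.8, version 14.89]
[version 14.8, version 14.86, version 14.89]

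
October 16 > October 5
True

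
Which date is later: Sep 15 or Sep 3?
Sep 15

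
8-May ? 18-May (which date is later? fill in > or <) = <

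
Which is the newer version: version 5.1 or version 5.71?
version 5.71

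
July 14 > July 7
True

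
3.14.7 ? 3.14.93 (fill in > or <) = <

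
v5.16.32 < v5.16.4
False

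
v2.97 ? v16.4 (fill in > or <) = <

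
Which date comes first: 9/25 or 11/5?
9/25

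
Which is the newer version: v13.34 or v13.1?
v13.34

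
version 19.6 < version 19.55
True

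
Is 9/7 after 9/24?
No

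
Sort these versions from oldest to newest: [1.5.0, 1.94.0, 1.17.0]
[1.5.0, 1.17.0, 1.94.0]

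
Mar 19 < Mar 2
False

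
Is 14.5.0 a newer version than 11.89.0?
Yes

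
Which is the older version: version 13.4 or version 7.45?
version 7.45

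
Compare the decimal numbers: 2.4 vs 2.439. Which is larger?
2.439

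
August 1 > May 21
True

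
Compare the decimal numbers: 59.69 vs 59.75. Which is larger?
59.75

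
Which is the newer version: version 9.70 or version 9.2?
version 9.70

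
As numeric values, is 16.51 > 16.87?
False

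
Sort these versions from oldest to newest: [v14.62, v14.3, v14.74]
[v14.3, v14.62, v14.74]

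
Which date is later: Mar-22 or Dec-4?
Dec-4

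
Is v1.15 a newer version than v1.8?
Yes. Version numbers are compared segment by segment as integers, not as decimals: minor version 15 > 8, so v1.15 > v1.8 (even though the decimal 1.15 < 1.8).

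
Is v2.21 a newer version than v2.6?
Yes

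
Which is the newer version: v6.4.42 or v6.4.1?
v6.4.42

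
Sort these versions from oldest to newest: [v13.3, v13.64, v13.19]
[v13.3, v13.19, v13.64]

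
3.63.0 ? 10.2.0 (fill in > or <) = <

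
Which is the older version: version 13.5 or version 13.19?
version 13.5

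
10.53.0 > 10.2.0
True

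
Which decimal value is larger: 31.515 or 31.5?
31.515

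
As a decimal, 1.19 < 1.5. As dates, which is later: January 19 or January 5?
January 19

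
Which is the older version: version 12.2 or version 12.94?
version 12.2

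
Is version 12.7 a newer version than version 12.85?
No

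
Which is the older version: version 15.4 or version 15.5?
version 15.4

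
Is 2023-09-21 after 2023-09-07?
Yes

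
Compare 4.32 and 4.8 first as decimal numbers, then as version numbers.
As decimals: 4.32 < 4.8. As versions: v4.32 > v4.8 (minor version 32 > 8).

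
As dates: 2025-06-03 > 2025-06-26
False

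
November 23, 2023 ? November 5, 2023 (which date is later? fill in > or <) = >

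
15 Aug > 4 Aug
True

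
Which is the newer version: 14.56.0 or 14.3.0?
14.56.0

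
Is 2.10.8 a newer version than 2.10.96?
No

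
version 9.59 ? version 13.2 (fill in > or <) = <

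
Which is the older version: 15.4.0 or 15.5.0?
15.4.0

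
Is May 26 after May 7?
Yes. Day 26 comes after day 7 in May — this is a date comparison, not a decimal one (the decimal 5.26 would be smaller than 5.7).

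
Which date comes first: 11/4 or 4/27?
4/27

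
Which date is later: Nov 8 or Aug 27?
Nov 8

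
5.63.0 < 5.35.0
False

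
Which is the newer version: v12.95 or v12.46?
v12.95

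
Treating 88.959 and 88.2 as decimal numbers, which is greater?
88.959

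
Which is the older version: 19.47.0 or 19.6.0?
19.6.0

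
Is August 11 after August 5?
Yes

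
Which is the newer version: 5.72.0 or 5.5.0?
5.72.0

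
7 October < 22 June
False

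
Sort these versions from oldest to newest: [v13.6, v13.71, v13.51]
[v13.6, v13.51, v13.71]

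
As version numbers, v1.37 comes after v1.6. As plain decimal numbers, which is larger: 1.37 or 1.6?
1.6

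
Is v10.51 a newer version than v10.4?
Yes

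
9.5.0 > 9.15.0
False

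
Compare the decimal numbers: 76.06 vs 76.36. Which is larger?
76.36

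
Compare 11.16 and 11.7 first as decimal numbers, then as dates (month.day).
As decimals: 11.16 < 11.7. As dates: 11/16 is later than 11/7 (day 16 > day 7).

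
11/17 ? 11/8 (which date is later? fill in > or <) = >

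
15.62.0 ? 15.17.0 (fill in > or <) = >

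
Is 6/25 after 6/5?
Yes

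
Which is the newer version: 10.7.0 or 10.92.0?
10.92.0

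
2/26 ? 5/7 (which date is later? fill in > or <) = <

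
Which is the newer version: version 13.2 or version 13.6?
version 13.6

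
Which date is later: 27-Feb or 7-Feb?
27-Feb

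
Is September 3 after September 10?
No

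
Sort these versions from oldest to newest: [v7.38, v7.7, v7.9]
[v7.7, v7.9, v7.38]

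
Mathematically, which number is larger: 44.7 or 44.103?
44.7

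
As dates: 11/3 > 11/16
False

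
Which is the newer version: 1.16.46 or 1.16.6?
1.16.46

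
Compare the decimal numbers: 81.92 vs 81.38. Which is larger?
81.92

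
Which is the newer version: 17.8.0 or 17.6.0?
17.8.0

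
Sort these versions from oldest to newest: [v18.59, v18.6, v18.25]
[v18.6, v18.25, v18.59]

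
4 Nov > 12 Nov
False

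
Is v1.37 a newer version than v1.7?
Yes. Version numbers are compared segment by segment as integers, not as decimals: minor version 37 > 7, so v1.37 > v1.7 (even though the decimal 1.37 < 1.7).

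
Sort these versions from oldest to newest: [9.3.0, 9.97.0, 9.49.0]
[9.3.0, 9.49.0, 9.97.0]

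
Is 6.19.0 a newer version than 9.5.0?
No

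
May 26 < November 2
True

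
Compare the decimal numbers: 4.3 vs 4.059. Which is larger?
4.3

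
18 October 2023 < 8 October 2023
False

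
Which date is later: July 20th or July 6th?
July 20th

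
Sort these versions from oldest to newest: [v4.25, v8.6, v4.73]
[v4.25, v4.73, v8.6]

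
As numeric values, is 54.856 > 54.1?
True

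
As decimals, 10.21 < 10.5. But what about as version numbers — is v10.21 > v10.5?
True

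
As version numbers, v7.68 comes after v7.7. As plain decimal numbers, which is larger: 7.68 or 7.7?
7.7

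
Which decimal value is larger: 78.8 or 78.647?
78.8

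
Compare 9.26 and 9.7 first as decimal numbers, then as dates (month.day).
As decimals: 9.26 < 9.7. As dates: 9/26 is later than 9/7 (day 26 > day 7).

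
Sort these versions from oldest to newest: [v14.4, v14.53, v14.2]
[v14.2, v14.4, v14.53]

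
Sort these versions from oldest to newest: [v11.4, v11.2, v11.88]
[v11.2, v11.4, v11.88]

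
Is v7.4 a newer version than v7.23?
No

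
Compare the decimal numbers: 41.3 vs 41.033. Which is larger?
41.3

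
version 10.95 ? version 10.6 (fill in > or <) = >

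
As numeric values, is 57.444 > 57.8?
False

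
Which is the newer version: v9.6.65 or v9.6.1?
v9.6.65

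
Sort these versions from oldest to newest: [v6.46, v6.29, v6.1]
[v6.1, v6.29, v6.46]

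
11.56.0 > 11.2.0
True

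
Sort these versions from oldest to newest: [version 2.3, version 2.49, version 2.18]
[version 2.3, version 2.18, version 2.49]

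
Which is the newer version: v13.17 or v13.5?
v13.17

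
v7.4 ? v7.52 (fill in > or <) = <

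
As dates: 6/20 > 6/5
True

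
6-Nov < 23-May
False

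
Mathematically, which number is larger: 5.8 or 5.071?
5.8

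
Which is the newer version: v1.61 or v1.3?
v1.61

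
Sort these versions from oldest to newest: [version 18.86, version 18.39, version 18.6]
[version 18.6, version 18.39, version 18.86]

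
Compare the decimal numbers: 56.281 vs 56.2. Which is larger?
56.281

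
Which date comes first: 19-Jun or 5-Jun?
5-Jun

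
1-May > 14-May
False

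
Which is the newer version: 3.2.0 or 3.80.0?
3.80.0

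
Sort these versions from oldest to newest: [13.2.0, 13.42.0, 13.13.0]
[13.2.0, 13.13.0, 13.42.0]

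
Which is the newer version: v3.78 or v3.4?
v3.78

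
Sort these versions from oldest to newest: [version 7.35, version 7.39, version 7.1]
[version 7.1, version 7.35, version 7.39]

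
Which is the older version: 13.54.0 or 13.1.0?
13.1.0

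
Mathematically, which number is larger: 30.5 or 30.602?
30.602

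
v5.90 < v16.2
True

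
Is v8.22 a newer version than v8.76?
No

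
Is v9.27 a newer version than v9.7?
Yes. Version numbers are compared segment by segment as integers, not as decimals: minor version 27 > 7, so v9.27 > v9.7 (even though the decimal 9.27 < 9.7).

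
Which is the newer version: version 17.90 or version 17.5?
version 17.90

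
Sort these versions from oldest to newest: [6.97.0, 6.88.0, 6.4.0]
[6.4.0, 6.88.0, 6.97.0]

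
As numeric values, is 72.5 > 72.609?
False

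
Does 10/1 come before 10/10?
Yes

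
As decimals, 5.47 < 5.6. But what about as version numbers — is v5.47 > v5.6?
True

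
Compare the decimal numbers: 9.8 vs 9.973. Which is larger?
9.973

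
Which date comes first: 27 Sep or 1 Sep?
1 Sep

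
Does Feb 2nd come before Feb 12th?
Yes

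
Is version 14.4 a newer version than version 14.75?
No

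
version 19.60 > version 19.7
True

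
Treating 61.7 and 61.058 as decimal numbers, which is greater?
61.7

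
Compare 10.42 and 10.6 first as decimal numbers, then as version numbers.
As decimals: 10.42 < 10.6. As versions: v10.42 > v10.6 (minor version 42 > 6).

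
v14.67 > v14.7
True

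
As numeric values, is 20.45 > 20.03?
True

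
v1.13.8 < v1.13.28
True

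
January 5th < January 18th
True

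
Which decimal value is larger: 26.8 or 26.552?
26.8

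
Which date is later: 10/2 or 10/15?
10/15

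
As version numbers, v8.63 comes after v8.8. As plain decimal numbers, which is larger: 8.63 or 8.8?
8.8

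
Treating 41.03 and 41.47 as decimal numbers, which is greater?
41.47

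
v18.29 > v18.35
False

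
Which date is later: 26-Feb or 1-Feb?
26-Feb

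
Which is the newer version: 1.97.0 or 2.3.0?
2.3.0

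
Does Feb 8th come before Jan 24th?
No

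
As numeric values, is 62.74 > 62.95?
False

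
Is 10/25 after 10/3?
Yes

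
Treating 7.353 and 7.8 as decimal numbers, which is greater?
7.8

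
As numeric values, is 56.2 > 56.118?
True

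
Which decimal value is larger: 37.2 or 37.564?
37.564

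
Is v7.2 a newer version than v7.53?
No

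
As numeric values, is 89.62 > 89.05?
True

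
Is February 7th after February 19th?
No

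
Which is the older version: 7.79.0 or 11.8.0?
7.79.0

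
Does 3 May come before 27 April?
No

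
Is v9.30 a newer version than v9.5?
Yes. Version numbers are compared segment by segment as integers, not as decimals: minor version 30 > 5, so v9.30 > v9.5 (even though the decimal 9.30 < 9.5).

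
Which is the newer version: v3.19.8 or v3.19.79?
v3.19.79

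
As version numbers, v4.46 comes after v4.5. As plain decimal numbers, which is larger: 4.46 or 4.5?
4.5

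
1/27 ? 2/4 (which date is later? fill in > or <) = <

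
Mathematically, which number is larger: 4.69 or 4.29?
4.69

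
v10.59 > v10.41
True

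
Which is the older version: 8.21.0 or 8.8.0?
8.8.0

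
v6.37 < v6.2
False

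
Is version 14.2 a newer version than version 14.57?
No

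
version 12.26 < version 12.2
False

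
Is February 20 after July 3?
No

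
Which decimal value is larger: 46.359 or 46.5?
46.5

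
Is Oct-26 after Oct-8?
Yes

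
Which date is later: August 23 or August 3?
August 23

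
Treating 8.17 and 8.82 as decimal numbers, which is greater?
8.82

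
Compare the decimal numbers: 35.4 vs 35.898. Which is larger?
35.898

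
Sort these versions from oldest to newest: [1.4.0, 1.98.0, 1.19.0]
[1.4.0, 1.19.0, 1.98.0]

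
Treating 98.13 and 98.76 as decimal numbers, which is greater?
98.76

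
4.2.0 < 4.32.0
True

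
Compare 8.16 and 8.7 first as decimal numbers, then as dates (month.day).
As decimals: 8.16 < 8.7. As dates: 8/16 is later than 8/7 (day 16 > day 7).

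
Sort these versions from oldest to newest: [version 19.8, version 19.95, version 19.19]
[version 19.8, version 19.19, version 19.95]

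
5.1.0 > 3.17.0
True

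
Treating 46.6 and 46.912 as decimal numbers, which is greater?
46.912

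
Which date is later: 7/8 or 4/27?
7/8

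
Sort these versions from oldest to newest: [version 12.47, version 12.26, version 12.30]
[version 12.26, version 12.30, version 12.47]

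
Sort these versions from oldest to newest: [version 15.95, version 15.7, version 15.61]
[version 15.7, version 15.61, version 15.95]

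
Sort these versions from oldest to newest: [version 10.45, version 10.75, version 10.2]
[version 10.2, version 10.45, version 10.75]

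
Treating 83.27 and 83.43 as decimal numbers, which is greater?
83.43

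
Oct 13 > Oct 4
True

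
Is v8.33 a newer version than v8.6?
Yes. Version numbers are compared segment by segment as integers, not as decimals: minor version 33 > 6, so v8.33 > v8.6 (even though the decimal 8.33 < 8.6).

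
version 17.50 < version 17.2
False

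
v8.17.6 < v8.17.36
True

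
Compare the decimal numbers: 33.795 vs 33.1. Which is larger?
33.795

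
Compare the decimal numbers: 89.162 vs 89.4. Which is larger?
89.4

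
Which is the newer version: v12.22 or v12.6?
v12.22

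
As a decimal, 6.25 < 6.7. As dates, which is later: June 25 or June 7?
June 25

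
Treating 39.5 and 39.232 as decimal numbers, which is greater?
39.5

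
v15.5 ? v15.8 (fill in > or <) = <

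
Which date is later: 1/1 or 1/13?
1/13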